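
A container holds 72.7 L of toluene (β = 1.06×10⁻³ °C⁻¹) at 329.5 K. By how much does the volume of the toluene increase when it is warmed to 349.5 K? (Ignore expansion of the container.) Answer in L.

|ΔT| = |349.5 − 329.5| = 20.0 K
ΔV = βV₀ΔT = (1.06×10⁻³)(72.7)(20.0) = 1.54 L

ΔV = 1.54 L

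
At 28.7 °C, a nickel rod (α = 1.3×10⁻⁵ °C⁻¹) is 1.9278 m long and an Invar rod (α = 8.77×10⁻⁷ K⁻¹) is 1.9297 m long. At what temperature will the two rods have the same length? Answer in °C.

L₁(1 + α₁ΔT) = L₂(1 + α₂ΔT) ⇒ ΔT = (L₂ − L₁)/(α₁L₁ − α₂L₂)
L₂ − L₁ = 1.9297 − 1.9278 = 1.90×10⁻³ m
α₁L₁ − α₂L₂ = 1.3×10⁻⁵×1.9278 − 8.77×10⁻⁷×1.9297 = 2.33690531×10⁻⁵ m/K
ΔT = 1.90×10⁻³ / 2.33690531×10⁻⁵ = 81.304 K
T = 28.7 + 81.304 = 110.004 °C

T = 110.0 °C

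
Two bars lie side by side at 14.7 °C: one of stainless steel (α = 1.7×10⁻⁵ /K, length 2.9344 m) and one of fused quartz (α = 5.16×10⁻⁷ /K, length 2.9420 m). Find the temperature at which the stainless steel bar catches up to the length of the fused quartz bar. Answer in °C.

T = 171.8 °C

L₁(1 + α₁ΔT) = L₂(1 + α₂ΔT) ⇒ ΔT = (L₂ − L₁)/(α₁L₁ − α₂L₂)
L₂ − L₁ = 2.9420 − 2.9344 = 7.60×10⁻³ m
α₁L₁ − α₂L₂ = 1.7×10⁻⁵×2.9344 − 5.16×10⁻⁷×2.9420 = 4.8366728×10⁻⁵ m/K
ΔT = 7.60×10⁻³ / 4.8366728×10⁻⁵ = 157.133 K
T = 14.7 + 157.133 = 171.833 °C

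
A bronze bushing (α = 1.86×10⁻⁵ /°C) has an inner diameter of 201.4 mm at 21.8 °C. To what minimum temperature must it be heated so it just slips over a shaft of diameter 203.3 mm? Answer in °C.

T = 529 °C

Required Δd = 203.3 − 201.4 = 1.9 mm
Δd = αd₀ΔT ⇒ ΔT = Δd/(αd₀) = 1.9 / (1.86×10⁻⁵ × 201.4) = 507.20 K
T_min = 21.8 + 507.20 = 529.00 °C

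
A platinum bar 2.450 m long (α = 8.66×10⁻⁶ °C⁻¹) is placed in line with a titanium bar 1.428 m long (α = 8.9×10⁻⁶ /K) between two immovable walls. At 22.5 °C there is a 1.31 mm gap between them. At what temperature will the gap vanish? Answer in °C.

T = 61.1 °C

α₁L₁ = 2.1217×10⁻⁵ m/K, α₂L₂ = 1.27092×10⁻⁵ m/K → total 3.39262×10⁻⁵ m/K
ΔT = g/(α₁L₁+α₂L₂) = 1.31×10⁻³ / 3.39262×10⁻⁵ = 38.613 K
T = 22.5 + 38.613 = 61.113 °C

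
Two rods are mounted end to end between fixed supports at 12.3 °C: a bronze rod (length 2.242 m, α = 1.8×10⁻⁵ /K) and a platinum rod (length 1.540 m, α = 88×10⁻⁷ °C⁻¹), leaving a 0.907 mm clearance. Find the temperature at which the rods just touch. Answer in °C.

T = 29.1 °C

Gap closes when ΔL₁ + ΔL₂ = 0.907 mm = 9.07×10⁻⁴ m
(α₁L₁ + α₂L₂)ΔT = g
α₁L₁ + α₂L₂ = 1.8×10⁻⁵×2.242 + 88×10⁻⁷×1.540 = 5.3908×10⁻⁵ m/K
ΔT = 9.07×10⁻⁴ / 5.3908×10⁻⁵ = 16.825 K
T = 12.3 + 16.825 = 29.125 °C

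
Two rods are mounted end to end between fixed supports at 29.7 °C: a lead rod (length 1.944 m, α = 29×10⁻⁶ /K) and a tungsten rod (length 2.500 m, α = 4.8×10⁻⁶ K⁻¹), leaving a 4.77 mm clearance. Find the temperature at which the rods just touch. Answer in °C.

T = 99.5 °C

α₁L₁ = 5.6376×10⁻⁵ m/K, α₂L₂ = 1.200×10⁻⁵ m/K → total 6.8376×10⁻⁵ m/K
ΔT = g/(α₁L₁+α₂L₂) = 4.77×10⁻³ / 6.8376×10⁻⁵ = 69.761 K
T = 29.7 + 69.761 = 99.461 °C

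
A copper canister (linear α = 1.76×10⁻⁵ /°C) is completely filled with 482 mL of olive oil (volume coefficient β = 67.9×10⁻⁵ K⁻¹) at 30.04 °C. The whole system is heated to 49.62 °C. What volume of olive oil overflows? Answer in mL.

The canister also expands: β_container ≈ 3α = 5.28×10⁻⁵ /K
Net overflow = V₀(β_liq − 3α_cont)ΔT
β − 3α = 6.79×10⁻⁴ − 5.28×10⁻⁵ = 6.262×10⁻⁴ /K; ΔT = 19.58 K
ΔV = 482 × 6.262×10⁻⁴ × 19.58 = 5.91 mL

5.91 mL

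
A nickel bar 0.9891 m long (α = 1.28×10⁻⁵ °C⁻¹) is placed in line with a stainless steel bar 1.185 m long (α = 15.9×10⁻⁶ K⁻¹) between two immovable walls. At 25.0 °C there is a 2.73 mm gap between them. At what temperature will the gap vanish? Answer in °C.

α₁L₁ = 1.266048×10⁻⁵ m/K, α₂L₂ = 1.88415×10⁻⁵ m/K → total 3.150198×10⁻⁵ m/K
ΔT = g/(α₁L₁+α₂L₂) = 2.73×10⁻³ / 3.150198×10⁻⁵ = 86.66 K
T = 25.0 + 86.66 = 111.66 °C

T = 112 °C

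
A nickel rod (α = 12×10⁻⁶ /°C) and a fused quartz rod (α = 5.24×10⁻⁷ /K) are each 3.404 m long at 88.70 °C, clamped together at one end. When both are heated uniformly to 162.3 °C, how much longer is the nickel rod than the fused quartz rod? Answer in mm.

ΔT = 73.60 K
nickel: ΔL = 12×10⁻⁶ × 3.404 m × 73.60 = 3.0064×10⁻³ m = 3.0064 mm
fused quartz: ΔL = 5.24×10⁻⁷ × 3.404 m × 73.60 = 1.3128×10⁻⁴ m = 0.13128 mm
difference = 3.0064 − 0.13128 = 2.87512 mm

2.88 mm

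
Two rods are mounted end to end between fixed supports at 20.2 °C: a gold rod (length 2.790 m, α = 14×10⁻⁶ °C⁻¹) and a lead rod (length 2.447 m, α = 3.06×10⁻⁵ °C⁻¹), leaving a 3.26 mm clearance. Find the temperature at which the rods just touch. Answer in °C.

T = 48.8 °C

Gap closes when ΔL₁ + ΔL₂ = 3.26 mm = 3.26×10⁻³ m
(α₁L₁ + α₂L₂)ΔT = g
α₁L₁ + α₂L₂ = 14×10⁻⁶×2.790 + 3.06×10⁻⁵×2.447 = 1.139382×10⁻⁴ m/K
ΔT = 3.26×10⁻³ / 1.139382×10⁻⁴ = 28.612 K
T = 20.2 + 28.612 = 48.812 °C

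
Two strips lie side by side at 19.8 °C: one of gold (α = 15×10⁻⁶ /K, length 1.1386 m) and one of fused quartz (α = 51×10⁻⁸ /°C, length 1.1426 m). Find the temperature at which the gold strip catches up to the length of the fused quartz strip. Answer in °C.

Equal length when α₁L₁ΔT − α₂L₂ΔT = L₂ − L₁ = 4.00×10⁻³ m
α₁L₁ = 1.7079×10⁻⁵, α₂L₂ = 5.82726×10⁻⁷ → Δ(αL) = 1.6496274×10⁻⁵ m/K
ΔT = 4.00×10⁻³ / 1.6496274×10⁻⁵ = 242.479 K, so T = 19.8 + 242.479 = 262.279 °C

T = 262.3 °C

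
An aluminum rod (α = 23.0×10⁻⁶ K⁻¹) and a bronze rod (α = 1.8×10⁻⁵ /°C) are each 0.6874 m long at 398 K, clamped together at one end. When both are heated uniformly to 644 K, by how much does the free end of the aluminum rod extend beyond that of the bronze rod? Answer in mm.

0.846 mm

ΔT = 246 K
aluminum: ΔL = 23.0×10⁻⁶ × 0.6874 m × 246 = 3.8893×10⁻³ m = 3.8893 mm
bronze: ΔL = 1.8×10⁻⁵ × 0.6874 m × 246 = 3.0438×10⁻³ m = 3.0438 mm
difference = 3.8893 − 3.0438 = 0.8455 mm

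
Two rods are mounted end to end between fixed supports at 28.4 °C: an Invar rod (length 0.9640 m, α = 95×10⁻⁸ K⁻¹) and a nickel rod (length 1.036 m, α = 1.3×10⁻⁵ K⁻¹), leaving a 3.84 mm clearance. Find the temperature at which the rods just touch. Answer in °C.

α₁L₁ = 9.158×10⁻⁷ m/K, α₂L₂ = 1.3468×10⁻⁵ m/K → total 1.43838×10⁻⁵ m/K
ΔT = g/(α₁L₁+α₂L₂) = 3.84×10⁻³ / 1.43838×10⁻⁵ = 266.97 K
T = 28.4 + 266.97 = 295.37 °C

T = 295 °C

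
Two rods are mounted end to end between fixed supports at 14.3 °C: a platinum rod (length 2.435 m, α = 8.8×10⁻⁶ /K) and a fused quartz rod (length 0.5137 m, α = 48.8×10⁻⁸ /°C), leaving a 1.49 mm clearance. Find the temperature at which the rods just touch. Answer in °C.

T = 83.0 °C

Gap closes when ΔL₁ + ΔL₂ = 1.49 mm = 1.49×10⁻³ m
(α₁L₁ + α₂L₂)ΔT = g
α₁L₁ + α₂L₂ = 8.8×10⁻⁶×2.435 + 48.8×10⁻⁸×0.5137 = 2.16786856×10⁻⁵ m/K
ΔT = 1.49×10⁻³ / 2.16786856×10⁻⁵ = 68.731 K
T = 14.3 + 68.731 = 83.031 °C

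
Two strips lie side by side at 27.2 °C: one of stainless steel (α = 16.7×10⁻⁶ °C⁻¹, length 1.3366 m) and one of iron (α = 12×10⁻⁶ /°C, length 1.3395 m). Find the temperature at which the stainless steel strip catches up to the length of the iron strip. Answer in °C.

T = 491.4 °C

Equal length when α₁L₁ΔT − α₂L₂ΔT = L₂ − L₁ = 2.90×10⁻³ m
α₁L₁ = 2.232122×10⁻⁵, α₂L₂ = 1.6074×10⁻⁵ → Δ(αL) = 6.24722×10⁻⁶ m/K
ΔT = 2.90×10⁻³ / 6.24722×10⁻⁶ = 464.206 K, so T = 27.2 + 464.206 = 491.406 °C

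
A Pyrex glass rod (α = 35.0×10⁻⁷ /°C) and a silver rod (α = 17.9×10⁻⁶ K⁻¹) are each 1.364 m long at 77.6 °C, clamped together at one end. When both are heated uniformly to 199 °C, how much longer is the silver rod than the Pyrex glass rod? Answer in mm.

2.38 mm

ΔT = 121.4 K
Pyrex glass: ΔL = 35.0×10⁻⁷ × 1.364 m × 121.4 = 5.7956×10⁻⁴ m = 0.57956 mm
silver: ΔL = 17.9×10⁻⁶ × 1.364 m × 121.4 = 2.9641×10⁻³ m = 2.9641 mm
difference = 2.9641 − 0.57956 = 2.38454 mm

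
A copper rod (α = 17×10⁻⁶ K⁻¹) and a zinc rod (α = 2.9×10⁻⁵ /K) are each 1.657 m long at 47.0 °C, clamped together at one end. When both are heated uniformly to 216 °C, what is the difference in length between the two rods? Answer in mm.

ΔT = 169.0 K
copper: ΔL = 17×10⁻⁶ × 1.657 m × 169.0 = 4.7606×10⁻³ m = 4.7606 mm
zinc: ΔL = 2.9×10⁻⁵ × 1.657 m × 169.0 = 8.1210×10⁻³ m = 8.1210 mm
difference = 8.1210 − 4.7606 = 3.3604 mm

3.36 mm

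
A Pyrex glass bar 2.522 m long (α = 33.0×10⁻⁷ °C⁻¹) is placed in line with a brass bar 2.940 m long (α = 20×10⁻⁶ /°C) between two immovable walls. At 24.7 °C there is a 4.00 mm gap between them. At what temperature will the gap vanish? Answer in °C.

Gap closes when ΔL₁ + ΔL₂ = 4.00 mm = 4.00×10⁻³ m
(α₁L₁ + α₂L₂)ΔT = g
α₁L₁ + α₂L₂ = 33.0×10⁻⁷×2.522 + 20×10⁻⁶×2.940 = 6.71226×10⁻⁵ m/K
ΔT = 4.00×10⁻³ / 6.71226×10⁻⁵ = 59.592 K
T = 24.7 + 59.592 = 84.292 °C

T = 84.3 °C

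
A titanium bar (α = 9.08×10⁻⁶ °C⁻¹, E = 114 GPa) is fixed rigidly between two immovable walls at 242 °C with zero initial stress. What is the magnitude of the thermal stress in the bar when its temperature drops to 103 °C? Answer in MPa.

σ = 144 MPa

Fully constrained: the free strain ε = αΔT is blocked, so σ = Eε = EαΔT.
|ΔT| = 139 K
σ = 114×10⁹ × 9.08×10⁻⁶ × 139 = 1.44×10⁸ Pa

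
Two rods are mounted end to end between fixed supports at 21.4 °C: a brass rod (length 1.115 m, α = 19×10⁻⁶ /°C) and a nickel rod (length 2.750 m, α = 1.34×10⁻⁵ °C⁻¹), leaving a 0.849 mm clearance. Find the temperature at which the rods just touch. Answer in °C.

Gap closes when ΔL₁ + ΔL₂ = 0.849 mm = 8.49×10⁻⁴ m
(α₁L₁ + α₂L₂)ΔT = g
α₁L₁ + α₂L₂ = 19×10⁻⁶×1.115 + 1.34×10⁻⁵×2.750 = 5.8035×10⁻⁵ m/K
ΔT = 8.49×10⁻⁴ / 5.8035×10⁻⁵ = 14.629 K
T = 21.4 + 14.629 = 36.029 °C

T = 36.0 °C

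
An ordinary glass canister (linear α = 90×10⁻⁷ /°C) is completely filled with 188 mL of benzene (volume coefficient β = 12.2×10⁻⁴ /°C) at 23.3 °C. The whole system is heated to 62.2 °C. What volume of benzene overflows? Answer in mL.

The canister also expands: β_container ≈ 3α = 2.7×10⁻⁵ /K
Net overflow = V₀(β_liq − 3α_cont)ΔT
β − 3α = 1.22×10⁻³ − 2.7×10⁻⁵ = 1.193×10⁻³ /K; ΔT = 38.9 K
ΔV = 188 × 1.193×10⁻³ × 38.9 = 8.72 mL

8.72 mL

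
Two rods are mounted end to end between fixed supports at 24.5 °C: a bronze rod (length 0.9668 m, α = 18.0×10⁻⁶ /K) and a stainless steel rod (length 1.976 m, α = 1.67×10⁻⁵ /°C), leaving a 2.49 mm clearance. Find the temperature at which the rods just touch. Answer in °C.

α₁L₁ = 1.74024×10⁻⁵ m/K, α₂L₂ = 3.29992×10⁻⁵ m/K → total 5.04016×10⁻⁵ m/K
ΔT = g/(α₁L₁+α₂L₂) = 2.49×10⁻³ / 5.04016×10⁻⁵ = 49.403 K
T = 24.5 + 49.403 = 73.903 °C

T = 73.9 °C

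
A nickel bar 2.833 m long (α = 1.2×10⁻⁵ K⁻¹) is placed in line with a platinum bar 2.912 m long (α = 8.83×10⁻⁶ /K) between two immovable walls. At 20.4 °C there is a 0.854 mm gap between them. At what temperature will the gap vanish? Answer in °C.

T = 34.7 °C

Gap closes when ΔL₁ + ΔL₂ = 0.854 mm = 8.54×10⁻⁴ m
(α₁L₁ + α₂L₂)ΔT = g
α₁L₁ + α₂L₂ = 1.2×10⁻⁵×2.833 + 8.83×10⁻⁶×2.912 = 5.970896×10⁻⁵ m/K
ΔT = 8.54×10⁻⁴ / 5.970896×10⁻⁵ = 14.303 K
T = 20.4 + 14.303 = 34.703 °C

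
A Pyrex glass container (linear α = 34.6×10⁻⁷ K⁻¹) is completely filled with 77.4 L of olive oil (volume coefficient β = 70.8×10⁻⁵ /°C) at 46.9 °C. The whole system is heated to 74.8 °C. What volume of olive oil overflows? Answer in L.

1.51 L

The container also expands: β_container ≈ 3α = 1.038×10⁻⁵ /K
Net overflow = V₀(β_liq − 3α_cont)ΔT
β − 3α = 7.08×10⁻⁴ − 1.038×10⁻⁵ = 6.9762×10⁻⁴ /K; ΔT = 27.9 K
ΔV = 77.4 × 6.9762×10⁻⁴ × 27.9 = 1.51 L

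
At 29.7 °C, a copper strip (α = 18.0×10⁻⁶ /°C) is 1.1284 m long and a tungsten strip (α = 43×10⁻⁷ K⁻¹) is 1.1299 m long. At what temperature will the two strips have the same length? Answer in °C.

T = 126.8 °C

L₁(1 + α₁ΔT) = L₂(1 + α₂ΔT) ⇒ ΔT = (L₂ − L₁)/(α₁L₁ − α₂L₂)
L₂ − L₁ = 1.1299 − 1.1284 = 1.50×10⁻³ m
α₁L₁ − α₂L₂ = 18.0×10⁻⁶×1.1284 − 43×10⁻⁷×1.1299 = 1.545263×10⁻⁵ m/K
ΔT = 1.50×10⁻³ / 1.545263×10⁻⁵ = 97.071 K
T = 29.7 + 97.071 = 126.771 °C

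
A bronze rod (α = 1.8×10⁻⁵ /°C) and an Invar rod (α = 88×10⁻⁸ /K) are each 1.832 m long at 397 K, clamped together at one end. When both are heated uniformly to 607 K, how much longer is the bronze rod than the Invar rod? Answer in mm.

ΔT = 210 K
bronze: ΔL = 1.8×10⁻⁵ × 1.832 m × 210 = 6.9250×10⁻³ m = 6.9250 mm
Invar: ΔL = 88×10⁻⁸ × 1.832 m × 210 = 3.3855×10⁻⁴ m = 0.33855 mm
difference = 6.9250 − 0.33855 = 6.58645 mm

6.59 mm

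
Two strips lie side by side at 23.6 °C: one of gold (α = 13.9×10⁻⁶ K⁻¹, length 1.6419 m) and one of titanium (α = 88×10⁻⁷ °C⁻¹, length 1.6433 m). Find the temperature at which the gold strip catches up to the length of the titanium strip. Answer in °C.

T = 191.0 °C

L₁(1 + α₁ΔT) = L₂(1 + α₂ΔT) ⇒ ΔT = (L₂ − L₁)/(α₁L₁ − α₂L₂)
L₂ − L₁ = 1.6433 − 1.6419 = 1.40×10⁻³ m
α₁L₁ − α₂L₂ = 13.9×10⁻⁶×1.6419 − 88×10⁻⁷×1.6433 = 8.36137×10⁻⁶ m/K
ΔT = 1.40×10⁻³ / 8.36137×10⁻⁶ = 167.437 K
T = 23.6 + 167.437 = 191.037 °C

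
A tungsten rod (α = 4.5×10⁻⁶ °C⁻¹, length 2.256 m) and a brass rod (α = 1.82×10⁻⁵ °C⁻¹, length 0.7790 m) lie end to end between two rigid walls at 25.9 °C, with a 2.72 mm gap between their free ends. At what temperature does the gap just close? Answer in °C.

Gap closes when ΔL₁ + ΔL₂ = 2.72 mm = 2.72×10⁻³ m
(α₁L₁ + α₂L₂)ΔT = g
α₁L₁ + α₂L₂ = 4.5×10⁻⁶×2.256 + 1.82×10⁻⁵×0.7790 = 2.43298×10⁻⁵ m/K
ΔT = 2.72×10⁻³ / 2.43298×10⁻⁵ = 111.80 K
T = 25.9 + 111.80 = 137.70 °C

T = 138 °C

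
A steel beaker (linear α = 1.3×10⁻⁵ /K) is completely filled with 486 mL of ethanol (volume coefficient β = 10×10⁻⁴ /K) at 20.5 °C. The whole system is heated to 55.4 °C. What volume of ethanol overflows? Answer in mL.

The beaker also expands: β_container ≈ 3α = 3.9×10⁻⁵ /K
Net overflow = V₀(β_liq − 3α_cont)ΔT
β − 3α = 1.00×10⁻³ − 3.9×10⁻⁵ = 9.61×10⁻⁴ /K; ΔT = 34.9 K
ΔV = 486 × 9.61×10⁻⁴ × 34.9 = 16.3 mL

16.3 mL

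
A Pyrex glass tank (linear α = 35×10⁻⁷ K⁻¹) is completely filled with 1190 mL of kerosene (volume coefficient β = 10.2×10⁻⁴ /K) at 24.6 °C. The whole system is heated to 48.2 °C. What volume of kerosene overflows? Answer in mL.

The tank also expands: β_container ≈ 3α = 1.05×10⁻⁵ /K
Net overflow = V₀(β_liq − 3α_cont)ΔT
β − 3α = 1.02×10⁻³ − 1.05×10⁻⁵ = 1.0095×10⁻³ /K; ΔT = 23.6 K
ΔV = 1190 × 1.0095×10⁻³ × 23.6 = 28.4 mL

28.4 mL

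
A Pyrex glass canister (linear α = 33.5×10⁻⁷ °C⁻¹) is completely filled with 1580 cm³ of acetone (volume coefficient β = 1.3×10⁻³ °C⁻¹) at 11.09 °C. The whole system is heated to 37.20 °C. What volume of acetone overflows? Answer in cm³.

The canister also expands: β_container ≈ 3α = 1.005×10⁻⁵ /K
Net overflow = V₀(β_liq − 3α_cont)ΔT
β − 3α = 1.30×10⁻³ − 1.005×10⁻⁵ = 1.28995×10⁻³ /K; ΔT = 26.11 K
ΔV = 1580 × 1.28995×10⁻³ × 26.11 = 53.2 cm³

53.2 cm³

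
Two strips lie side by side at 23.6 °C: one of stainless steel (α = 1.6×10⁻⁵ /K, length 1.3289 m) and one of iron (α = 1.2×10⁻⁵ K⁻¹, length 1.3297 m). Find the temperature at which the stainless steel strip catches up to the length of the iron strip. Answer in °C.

Equal length when α₁L₁ΔT − α₂L₂ΔT = L₂ − L₁ = 8.00×10⁻⁴ m
α₁L₁ = 2.12624×10⁻⁵, α₂L₂ = 1.59564×10⁻⁵ → Δ(αL) = 5.306×10⁻⁶ m/K
ΔT = 8.00×10⁻⁴ / 5.306×10⁻⁶ = 150.773 K, so T = 23.6 + 150.773 = 174.373 °C

T = 174.4 °C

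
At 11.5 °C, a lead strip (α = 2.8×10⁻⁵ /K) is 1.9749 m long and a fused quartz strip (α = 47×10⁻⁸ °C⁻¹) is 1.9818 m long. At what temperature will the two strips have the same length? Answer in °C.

Equal length when α₁L₁ΔT − α₂L₂ΔT = L₂ − L₁ = 6.90×10⁻³ m
α₁L₁ = 5.52972×10⁻⁵, α₂L₂ = 9.31446×10⁻⁷ → Δ(αL) = 5.4365754×10⁻⁵ m/K
ΔT = 6.90×10⁻³ / 5.4365754×10⁻⁵ = 126.918 K, so T = 11.5 + 126.918 = 138.418 °C

T = 138.4 °C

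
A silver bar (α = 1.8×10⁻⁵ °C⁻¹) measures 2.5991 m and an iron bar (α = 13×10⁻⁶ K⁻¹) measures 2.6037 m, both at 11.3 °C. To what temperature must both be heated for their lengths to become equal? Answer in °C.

T = 366.9 °C

Equal length when α₁L₁ΔT − α₂L₂ΔT = L₂ − L₁ = 4.60×10⁻³ m
α₁L₁ = 4.67838×10⁻⁵, α₂L₂ = 3.38481×10⁻⁵ → Δ(αL) = 1.29357×10⁻⁵ m/K
ΔT = 4.60×10⁻³ / 1.29357×10⁻⁵ = 355.605 K, so T = 11.3 + 355.605 = 366.905 °C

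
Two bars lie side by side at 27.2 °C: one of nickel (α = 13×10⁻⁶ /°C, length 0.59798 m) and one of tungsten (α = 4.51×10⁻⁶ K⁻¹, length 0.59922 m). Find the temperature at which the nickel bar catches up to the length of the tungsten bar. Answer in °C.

T = 271.7 °C

L₁(1 + α₁ΔT) = L₂(1 + α₂ΔT) ⇒ ΔT = (L₂ − L₁)/(α₁L₁ − α₂L₂)
L₂ − L₁ = 0.59922 − 0.59798 = 1.24×10⁻³ m
α₁L₁ − α₂L₂ = 13×10⁻⁶×0.59798 − 4.51×10⁻⁶×0.59922 = 5.0712578×10⁻⁶ m/K
ΔT = 1.24×10⁻³ / 5.0712578×10⁻⁶ = 244.515 K
T = 27.2 + 244.515 = 271.715 °C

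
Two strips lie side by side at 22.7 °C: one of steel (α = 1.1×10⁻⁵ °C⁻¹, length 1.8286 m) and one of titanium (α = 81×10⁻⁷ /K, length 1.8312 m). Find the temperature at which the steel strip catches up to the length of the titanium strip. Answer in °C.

T = 514.9 °C

L₁(1 + α₁ΔT) = L₂(1 + α₂ΔT) ⇒ ΔT = (L₂ − L₁)/(α₁L₁ − α₂L₂)
L₂ − L₁ = 1.8312 − 1.8286 = 2.60×10⁻³ m
α₁L₁ − α₂L₂ = 1.1×10⁻⁵×1.8286 − 81×10⁻⁷×1.8312 = 5.28188×10⁻⁶ m/K
ΔT = 2.60×10⁻³ / 5.28188×10⁻⁶ = 492.249 K
T = 22.7 + 492.249 = 514.949 °C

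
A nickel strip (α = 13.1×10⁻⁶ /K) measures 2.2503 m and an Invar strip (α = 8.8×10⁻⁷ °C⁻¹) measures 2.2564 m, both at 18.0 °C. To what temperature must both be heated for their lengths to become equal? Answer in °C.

Equal length when α₁L₁ΔT − α₂L₂ΔT = L₂ − L₁ = 6.10×10⁻³ m
α₁L₁ = 2.947893×10⁻⁵, α₂L₂ = 1.985632×10⁻⁶ → Δ(αL) = 2.7493298×10⁻⁵ m/K
ΔT = 6.10×10⁻³ / 2.7493298×10⁻⁵ = 221.872 K, so T = 18.0 + 221.872 = 239.872 °C

T = 239.9 °C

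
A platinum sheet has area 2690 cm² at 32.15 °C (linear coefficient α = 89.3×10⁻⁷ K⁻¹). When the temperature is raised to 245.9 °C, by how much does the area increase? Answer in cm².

Area coefficient ≈ 2α; |ΔT| = 213.75 K
ΔA = 2αA₀ΔT = 2(89.3×10⁻⁷)(2690)(213.75) = 10.3 cm²

ΔA = 10.3 cm²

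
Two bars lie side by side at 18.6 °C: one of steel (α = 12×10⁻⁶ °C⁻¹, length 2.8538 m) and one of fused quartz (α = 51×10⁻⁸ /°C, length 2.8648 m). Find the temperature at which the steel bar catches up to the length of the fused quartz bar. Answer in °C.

Equal length when α₁L₁ΔT − α₂L₂ΔT = L₂ − L₁ = 1.10×10⁻² m
α₁L₁ = 3.42456×10⁻⁵, α₂L₂ = 1.461048×10⁻⁶ → Δ(αL) = 3.2784552×10⁻⁵ m/K
ΔT = 1.10×10⁻² / 3.2784552×10⁻⁵ = 335.524 K, so T = 18.6 + 335.524 = 354.124 °C

T = 354.1 °C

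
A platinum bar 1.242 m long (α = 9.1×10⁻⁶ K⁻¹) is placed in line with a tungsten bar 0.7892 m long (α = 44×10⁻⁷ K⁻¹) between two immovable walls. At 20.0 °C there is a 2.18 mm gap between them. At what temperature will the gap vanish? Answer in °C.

T = 168 °C

α₁L₁ = 1.13022×10⁻⁵ m/K, α₂L₂ = 3.47248×10⁻⁶ m/K → total 1.477468×10⁻⁵ m/K
ΔT = g/(α₁L₁+α₂L₂) = 2.18×10⁻³ / 1.477468×10⁻⁵ = 147.55 K
T = 20.0 + 147.55 = 167.55 °C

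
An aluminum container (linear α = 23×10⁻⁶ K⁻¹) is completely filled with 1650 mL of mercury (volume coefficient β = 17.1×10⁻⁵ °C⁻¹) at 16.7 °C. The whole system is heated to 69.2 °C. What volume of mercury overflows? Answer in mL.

8.84 mL

The container also expands: β_container ≈ 3α = 6.9×10⁻⁵ /K
Net overflow = V₀(β_liq − 3α_cont)ΔT
β − 3α = 1.71×10⁻⁴ − 6.9×10⁻⁵ = 1.02×10⁻⁴ /K; ΔT = 52.5 K
ΔV = 1650 × 1.02×10⁻⁴ × 52.5 = 8.84 mL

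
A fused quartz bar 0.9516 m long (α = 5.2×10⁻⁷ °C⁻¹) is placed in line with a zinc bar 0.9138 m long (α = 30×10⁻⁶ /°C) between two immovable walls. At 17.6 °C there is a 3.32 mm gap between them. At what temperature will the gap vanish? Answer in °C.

Gap closes when ΔL₁ + ΔL₂ = 3.32 mm = 3.32×10⁻³ m
(α₁L₁ + α₂L₂)ΔT = g
α₁L₁ + α₂L₂ = 5.2×10⁻⁷×0.9516 + 30×10⁻⁶×0.9138 = 2.7908832×10⁻⁵ m/K
ΔT = 3.32×10⁻³ / 2.7908832×10⁻⁵ = 118.96 K
T = 17.6 + 118.96 = 136.56 °C

T = 137 °C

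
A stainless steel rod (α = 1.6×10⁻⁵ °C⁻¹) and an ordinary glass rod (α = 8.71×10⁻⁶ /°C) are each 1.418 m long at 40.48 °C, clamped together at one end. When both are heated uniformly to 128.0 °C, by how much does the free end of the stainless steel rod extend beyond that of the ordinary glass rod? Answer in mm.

ΔT = 87.52 K
stainless steel: ΔL = 1.6×10⁻⁵ × 1.418 m × 87.52 = 1.9857×10⁻³ m = 1.9857 mm
ordinary glass: ΔL = 8.71×10⁻⁶ × 1.418 m × 87.52 = 1.0809×10⁻³ m = 1.0809 mm
difference = 1.9857 − 1.0809 = 0.9048 mm

0.905 mm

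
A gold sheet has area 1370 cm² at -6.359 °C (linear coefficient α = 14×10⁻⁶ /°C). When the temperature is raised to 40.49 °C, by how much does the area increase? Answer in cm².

ΔA = 1.80 cm²

Area coefficient ≈ 2α; |ΔT| = 46.849 K
ΔA = 2αA₀ΔT = 2(14×10⁻⁶)(1370)(46.849) = 1.80 cm²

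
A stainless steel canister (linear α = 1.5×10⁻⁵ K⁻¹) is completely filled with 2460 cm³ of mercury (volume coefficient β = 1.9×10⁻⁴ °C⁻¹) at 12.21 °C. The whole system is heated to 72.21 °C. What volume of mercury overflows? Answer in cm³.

21.4 cm³

The canister also expands: β_container ≈ 3α = 4.5×10⁻⁵ /K
Net overflow = V₀(β_liq − 3α_cont)ΔT
β − 3α = 1.90×10⁻⁴ − 4.5×10⁻⁵ = 1.45×10⁻⁴ /K; ΔT = 60.00 K
ΔV = 2460 × 1.45×10⁻⁴ × 60.00 = 21.4 cm³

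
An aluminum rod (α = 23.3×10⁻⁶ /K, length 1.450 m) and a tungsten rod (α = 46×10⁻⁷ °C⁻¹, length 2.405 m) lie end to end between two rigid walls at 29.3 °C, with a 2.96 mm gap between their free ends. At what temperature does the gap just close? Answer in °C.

T = 95.3 °C

Gap closes when ΔL₁ + ΔL₂ = 2.96 mm = 2.96×10⁻³ m
(α₁L₁ + α₂L₂)ΔT = g
α₁L₁ + α₂L₂ = 23.3×10⁻⁶×1.450 + 46×10⁻⁷×2.405 = 4.4848×10⁻⁵ m/K
ΔT = 2.96×10⁻³ / 4.4848×10⁻⁵ = 66.001 K
T = 29.3 + 66.001 = 95.301 °C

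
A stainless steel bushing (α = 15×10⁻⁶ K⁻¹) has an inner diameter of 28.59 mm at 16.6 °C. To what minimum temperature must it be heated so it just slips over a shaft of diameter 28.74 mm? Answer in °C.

T = 366 °C

Required Δd = 28.74 − 28.59 = 0.15 mm
Δd = αd₀ΔT ⇒ ΔT = Δd/(αd₀) = 0.15 / (15×10⁻⁶ × 28.59) = 349.77 K
T_min = 16.6 + 349.77 = 366.37 °C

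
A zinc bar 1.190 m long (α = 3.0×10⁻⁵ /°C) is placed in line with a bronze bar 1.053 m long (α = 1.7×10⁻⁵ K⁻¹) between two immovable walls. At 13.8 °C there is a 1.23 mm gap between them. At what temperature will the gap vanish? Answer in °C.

T = 36.7 °C

α₁L₁ = 3.570×10⁻⁵ m/K, α₂L₂ = 1.7901×10⁻⁵ m/K → total 5.3601×10⁻⁵ m/K
ΔT = g/(α₁L₁+α₂L₂) = 1.23×10⁻³ / 5.3601×10⁻⁵ = 22.947 K
T = 13.8 + 22.947 = 36.747 °C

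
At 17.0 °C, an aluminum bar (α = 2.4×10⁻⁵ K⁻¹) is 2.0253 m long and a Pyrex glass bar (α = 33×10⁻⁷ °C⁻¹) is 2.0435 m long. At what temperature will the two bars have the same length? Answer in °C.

Equal length when α₁L₁ΔT − α₂L₂ΔT = L₂ − L₁ = 1.82×10⁻² m
α₁L₁ = 4.86072×10⁻⁵, α₂L₂ = 6.74355×10⁻⁶ → Δ(αL) = 4.186365×10⁻⁵ m/K
ΔT = 1.82×10⁻² / 4.186365×10⁻⁵ = 434.745 K, so T = 17.0 + 434.745 = 451.745 °C

T = 451.7 °C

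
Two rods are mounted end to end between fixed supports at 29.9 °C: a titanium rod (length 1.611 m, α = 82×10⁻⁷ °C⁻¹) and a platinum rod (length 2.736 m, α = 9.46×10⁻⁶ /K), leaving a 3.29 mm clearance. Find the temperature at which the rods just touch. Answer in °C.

T = 114 °C

Gap closes when ΔL₁ + ΔL₂ = 3.29 mm = 3.29×10⁻³ m
(α₁L₁ + α₂L₂)ΔT = g
α₁L₁ + α₂L₂ = 82×10⁻⁷×1.611 + 9.46×10⁻⁶×2.736 = 3.909276×10⁻⁵ m/K
ΔT = 3.29×10⁻³ / 3.909276×10⁻⁵ = 84.16 K
T = 29.9 + 84.16 = 114.06 °C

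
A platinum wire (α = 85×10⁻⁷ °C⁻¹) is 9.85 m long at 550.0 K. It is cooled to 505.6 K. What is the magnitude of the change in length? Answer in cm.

|ΔT| = |505.6 − 550.0| = 44.4 K
ΔL = αL₀ΔT = (85×10⁻⁷)(9.85)(44.4) = 3.72×10⁻³ m

ΔL = 0.372 cm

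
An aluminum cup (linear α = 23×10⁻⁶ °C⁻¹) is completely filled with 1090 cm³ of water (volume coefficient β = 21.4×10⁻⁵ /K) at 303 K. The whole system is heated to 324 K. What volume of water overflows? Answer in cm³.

3.32 cm³

The cup also expands: β_container ≈ 3α = 6.9×10⁻⁵ /K
Net overflow = V₀(β_liq − 3α_cont)ΔT
β − 3α = 2.14×10⁻⁴ − 6.9×10⁻⁵ = 1.45×10⁻⁴ /K; ΔT = 21 K
ΔV = 1090 × 1.45×10⁻⁴ × 21 = 3.32 cm³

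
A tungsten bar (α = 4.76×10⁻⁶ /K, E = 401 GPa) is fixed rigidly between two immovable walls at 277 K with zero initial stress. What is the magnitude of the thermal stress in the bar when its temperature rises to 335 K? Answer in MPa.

σ = 111 MPa

Fully constrained: the free strain ε = αΔT is blocked, so σ = Eε = EαΔT.
|ΔT| = 58 K
σ = 401×10⁹ × 4.76×10⁻⁶ × 58 = 1.11×10⁸ Pa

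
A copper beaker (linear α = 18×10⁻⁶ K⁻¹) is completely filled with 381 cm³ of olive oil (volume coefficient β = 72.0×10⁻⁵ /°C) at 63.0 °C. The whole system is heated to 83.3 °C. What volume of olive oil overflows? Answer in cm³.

5.15 cm³

The beaker also expands: β_container ≈ 3α = 5.4×10⁻⁵ /K
Net overflow = V₀(β_liq − 3α_cont)ΔT
β − 3α = 7.20×10⁻⁴ − 5.4×10⁻⁵ = 6.66×10⁻⁴ /K; ΔT = 20.3 K
ΔV = 381 × 6.66×10⁻⁴ × 20.3 = 5.15 cm³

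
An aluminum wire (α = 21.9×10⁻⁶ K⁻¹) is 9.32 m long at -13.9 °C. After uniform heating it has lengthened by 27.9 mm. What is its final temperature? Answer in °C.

T = 123 °C

ΔL = αL₀ΔT ⇒ ΔT = ΔL / (αL₀)
ΔT = 27.9×10⁻³ m / (21.9×10⁻⁶ × 9.32 m) = 136.69 K
T = -13.9 + 136.69 = 122.79 °C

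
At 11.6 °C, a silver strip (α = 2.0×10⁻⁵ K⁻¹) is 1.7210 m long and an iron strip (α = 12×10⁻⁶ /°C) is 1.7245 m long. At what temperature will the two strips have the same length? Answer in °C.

L₁(1 + α₁ΔT) = L₂(1 + α₂ΔT) ⇒ ΔT = (L₂ − L₁)/(α₁L₁ − α₂L₂)
L₂ − L₁ = 1.7245 − 1.7210 = 3.50×10⁻³ m
α₁L₁ − α₂L₂ = 2.0×10⁻⁵×1.7210 − 12×10⁻⁶×1.7245 = 1.3726×10⁻⁵ m/K
ΔT = 3.50×10⁻³ / 1.3726×10⁻⁵ = 254.991 K
T = 11.6 + 254.991 = 266.591 °C

T = 266.6 °C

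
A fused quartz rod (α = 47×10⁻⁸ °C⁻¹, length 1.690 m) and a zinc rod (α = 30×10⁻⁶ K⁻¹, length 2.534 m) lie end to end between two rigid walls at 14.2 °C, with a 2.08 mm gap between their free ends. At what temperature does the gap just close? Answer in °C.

α₁L₁ = 7.943×10⁻⁷ m/K, α₂L₂ = 7.602×10⁻⁵ m/K → total 7.68143×10⁻⁵ m/K
ΔT = g/(α₁L₁+α₂L₂) = 2.08×10⁻³ / 7.68143×10⁻⁵ = 27.078 K
T = 14.2 + 27.078 = 41.278 °C

T = 41.3 °C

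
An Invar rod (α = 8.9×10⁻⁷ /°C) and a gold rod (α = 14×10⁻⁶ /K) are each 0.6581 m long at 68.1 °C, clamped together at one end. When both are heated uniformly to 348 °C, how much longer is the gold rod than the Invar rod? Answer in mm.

2.41 mm

ΔT = 279.9 K
Invar: ΔL = 8.9×10⁻⁷ × 0.6581 m × 279.9 = 1.6394×10⁻⁴ m = 0.16394 mm
gold: ΔL = 14×10⁻⁶ × 0.6581 m × 279.9 = 2.5788×10⁻³ m = 2.5788 mm
difference = 2.5788 − 0.16394 = 2.41486 mm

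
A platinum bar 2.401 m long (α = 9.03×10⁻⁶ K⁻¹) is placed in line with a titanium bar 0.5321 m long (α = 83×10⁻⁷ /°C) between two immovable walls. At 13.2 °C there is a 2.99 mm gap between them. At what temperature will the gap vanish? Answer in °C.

α₁L₁ = 2.168103×10⁻⁵ m/K, α₂L₂ = 4.41643×10⁻⁶ m/K → total 2.609746×10⁻⁵ m/K
ΔT = g/(α₁L₁+α₂L₂) = 2.99×10⁻³ / 2.609746×10⁻⁵ = 114.57 K
T = 13.2 + 114.57 = 127.77 °C

T = 128 °C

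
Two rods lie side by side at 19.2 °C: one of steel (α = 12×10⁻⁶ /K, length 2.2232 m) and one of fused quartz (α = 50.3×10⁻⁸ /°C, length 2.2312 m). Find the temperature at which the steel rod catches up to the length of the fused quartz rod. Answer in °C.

T = 332.2 °C

L₁(1 + α₁ΔT) = L₂(1 + α₂ΔT) ⇒ ΔT = (L₂ − L₁)/(α₁L₁ − α₂L₂)
L₂ − L₁ = 2.2312 − 2.2232 = 8.00×10⁻³ m
α₁L₁ − α₂L₂ = 12×10⁻⁶×2.2232 − 50.3×10⁻⁸×2.2312 = 2.55561064×10⁻⁵ m/K
ΔT = 8.00×10⁻³ / 2.55561064×10⁻⁵ = 313.037 K
T = 19.2 + 313.037 = 332.237 °C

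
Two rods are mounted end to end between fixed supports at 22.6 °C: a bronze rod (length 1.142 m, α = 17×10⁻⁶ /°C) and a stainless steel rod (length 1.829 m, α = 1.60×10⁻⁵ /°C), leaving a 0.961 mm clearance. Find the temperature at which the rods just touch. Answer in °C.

T = 42.3 °C

α₁L₁ = 1.9414×10⁻⁵ m/K, α₂L₂ = 2.9264×10⁻⁵ m/K → total 4.8678×10⁻⁵ m/K
ΔT = g/(α₁L₁+α₂L₂) = 9.61×10⁻⁴ / 4.8678×10⁻⁵ = 19.742 K
T = 22.6 + 19.742 = 42.342 °C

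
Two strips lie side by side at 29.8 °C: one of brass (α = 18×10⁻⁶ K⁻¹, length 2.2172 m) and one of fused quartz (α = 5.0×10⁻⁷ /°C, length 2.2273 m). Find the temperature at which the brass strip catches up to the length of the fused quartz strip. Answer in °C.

L₁(1 + α₁ΔT) = L₂(1 + α₂ΔT) ⇒ ΔT = (L₂ − L₁)/(α₁L₁ − α₂L₂)
L₂ − L₁ = 2.2273 − 2.2172 = 1.01×10⁻² m
α₁L₁ − α₂L₂ = 18×10⁻⁶×2.2172 − 5.0×10⁻⁷×2.2273 = 3.879595×10⁻⁵ m/K
ΔT = 1.01×10⁻² / 3.879595×10⁻⁵ = 260.336 K
T = 29.8 + 260.336 = 290.136 °C

T = 290.1 °C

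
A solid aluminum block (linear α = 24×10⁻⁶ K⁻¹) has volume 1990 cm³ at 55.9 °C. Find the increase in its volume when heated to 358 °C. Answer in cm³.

Isotropic solid: β ≈ 3α = 7.2×10⁻⁵ /K; ΔT = 302.1 K
ΔV = 3αV₀ΔT = 3(24×10⁻⁶)(1990)(302.1) = 43.3 cm³

ΔV = 43.3 cm³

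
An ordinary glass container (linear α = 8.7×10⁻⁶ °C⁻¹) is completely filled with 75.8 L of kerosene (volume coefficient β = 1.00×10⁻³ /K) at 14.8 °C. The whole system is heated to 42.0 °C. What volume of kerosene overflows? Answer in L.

The container also expands: β_container ≈ 3α = 2.61×10⁻⁵ /K
Net overflow = V₀(β_liq − 3α_cont)ΔT
β − 3α = 1.00×10⁻³ − 2.61×10⁻⁵ = 9.739×10⁻⁴ /K; ΔT = 27.2 K
ΔV = 75.8 × 9.739×10⁻⁴ × 27.2 = 2.01 L

2.01 L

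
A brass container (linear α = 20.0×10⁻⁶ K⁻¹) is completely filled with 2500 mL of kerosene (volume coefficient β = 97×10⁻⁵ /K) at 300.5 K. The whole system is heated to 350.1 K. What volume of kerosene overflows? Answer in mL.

113 mL

The container also expands: β_container ≈ 3α = 6.0×10⁻⁵ /K
Net overflow = V₀(β_liq − 3α_cont)ΔT
β − 3α = 9.70×10⁻⁴ − 6.0×10⁻⁵ = 9.10×10⁻⁴ /K; ΔT = 49.6 K
ΔV = 2500 × 9.10×10⁻⁴ × 49.6 = 113 mL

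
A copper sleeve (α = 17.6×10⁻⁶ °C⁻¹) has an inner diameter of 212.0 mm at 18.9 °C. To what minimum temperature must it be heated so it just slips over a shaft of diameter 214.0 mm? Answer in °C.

T = 555 °C

Required Δd = 214.0 − 212.0 = 2.0 mm
Δd = αd₀ΔT ⇒ ΔT = Δd/(αd₀) = 2.0 / (17.6×10⁻⁶ × 212.0) = 536.02 K
T_min = 18.9 + 536.02 = 554.92 °C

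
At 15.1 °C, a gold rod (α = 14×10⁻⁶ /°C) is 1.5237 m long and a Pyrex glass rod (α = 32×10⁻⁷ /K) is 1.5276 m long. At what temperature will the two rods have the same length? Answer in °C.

Equal length when α₁L₁ΔT − α₂L₂ΔT = L₂ − L₁ = 3.90×10⁻³ m
α₁L₁ = 2.13318×10⁻⁵, α₂L₂ = 4.88832×10⁻⁶ → Δ(αL) = 1.644348×10⁻⁵ m/K
ΔT = 3.90×10⁻³ / 1.644348×10⁻⁵ = 237.176 K, so T = 15.1 + 237.176 = 252.276 °C

T = 252.3 °C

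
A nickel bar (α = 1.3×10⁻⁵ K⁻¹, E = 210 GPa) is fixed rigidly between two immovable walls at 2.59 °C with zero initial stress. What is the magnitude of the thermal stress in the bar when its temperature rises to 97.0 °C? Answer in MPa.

Fully constrained: the free strain ε = αΔT is blocked, so σ = Eε = EαΔT.
|ΔT| = 94.41 K
σ = 210×10⁹ × 1.3×10⁻⁵ × 94.41 = 2.58×10⁸ Pa

σ = 258 MPa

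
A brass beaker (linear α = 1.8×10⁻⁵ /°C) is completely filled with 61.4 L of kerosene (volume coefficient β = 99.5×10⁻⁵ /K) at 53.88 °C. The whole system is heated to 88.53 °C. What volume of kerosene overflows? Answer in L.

The beaker also expands: β_container ≈ 3α = 5.4×10⁻⁵ /K
Net overflow = V₀(β_liq − 3α_cont)ΔT
β − 3α = 9.95×10⁻⁴ − 5.4×10⁻⁵ = 9.41×10⁻⁴ /K; ΔT = 34.65 K
ΔV = 61.4 × 9.41×10⁻⁴ × 34.65 = 2.00 L

2.00 L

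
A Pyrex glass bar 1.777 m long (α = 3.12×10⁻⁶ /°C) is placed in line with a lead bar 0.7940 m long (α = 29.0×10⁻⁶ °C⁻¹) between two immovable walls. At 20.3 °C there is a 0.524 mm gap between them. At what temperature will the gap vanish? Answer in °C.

α₁L₁ = 5.54424×10⁻⁶ m/K, α₂L₂ = 2.3026×10⁻⁵ m/K → total 2.857024×10⁻⁵ m/K
ΔT = g/(α₁L₁+α₂L₂) = 5.24×10⁻⁴ / 2.857024×10⁻⁵ = 18.341 K
T = 20.3 + 18.341 = 38.641 °C

T = 38.6 °C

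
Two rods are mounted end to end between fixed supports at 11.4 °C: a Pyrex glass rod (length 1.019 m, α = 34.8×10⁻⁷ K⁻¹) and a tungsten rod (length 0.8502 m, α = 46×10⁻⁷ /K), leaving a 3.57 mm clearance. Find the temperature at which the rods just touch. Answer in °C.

Gap closes when ΔL₁ + ΔL₂ = 3.57 mm = 3.57×10⁻³ m
(α₁L₁ + α₂L₂)ΔT = g
α₁L₁ + α₂L₂ = 34.8×10⁻⁷×1.019 + 46×10⁻⁷×0.8502 = 7.45704×10⁻⁶ m/K
ΔT = 3.57×10⁻³ / 7.45704×10⁻⁶ = 478.74 K
T = 11.4 + 478.74 = 490.14 °C

T = 490 °C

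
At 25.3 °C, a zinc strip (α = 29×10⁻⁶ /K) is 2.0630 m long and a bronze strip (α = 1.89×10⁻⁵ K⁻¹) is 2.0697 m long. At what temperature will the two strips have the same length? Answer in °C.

T = 348.8 °C

L₁(1 + α₁ΔT) = L₂(1 + α₂ΔT) ⇒ ΔT = (L₂ − L₁)/(α₁L₁ − α₂L₂)
L₂ − L₁ = 2.0697 − 2.0630 = 6.70×10⁻³ m
α₁L₁ − α₂L₂ = 29×10⁻⁶×2.0630 − 1.89×10⁻⁵×2.0697 = 2.070967×10⁻⁵ m/K
ΔT = 6.70×10⁻³ / 2.070967×10⁻⁵ = 323.520 K
T = 25.3 + 323.520 = 348.820 °C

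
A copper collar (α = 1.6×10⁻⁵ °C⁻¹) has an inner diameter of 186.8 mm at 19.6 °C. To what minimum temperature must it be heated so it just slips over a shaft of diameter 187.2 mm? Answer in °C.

Required Δd = 187.2 − 186.8 = 0.4 mm
Δd = αd₀ΔT ⇒ ΔT = Δd/(αd₀) = 0.4 / (1.6×10⁻⁵ × 186.8) = 133.83 K
T_min = 19.6 + 133.83 = 153.43 °C

T = 153 °C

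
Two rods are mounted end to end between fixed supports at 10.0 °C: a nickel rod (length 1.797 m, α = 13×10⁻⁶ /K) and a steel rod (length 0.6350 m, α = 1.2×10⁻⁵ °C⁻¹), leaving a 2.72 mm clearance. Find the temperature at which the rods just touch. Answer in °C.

T = 97.8 °C

Gap closes when ΔL₁ + ΔL₂ = 2.72 mm = 2.72×10⁻³ m
(α₁L₁ + α₂L₂)ΔT = g
α₁L₁ + α₂L₂ = 13×10⁻⁶×1.797 + 1.2×10⁻⁵×0.6350 = 3.0981×10⁻⁵ m/K
ΔT = 2.72×10⁻³ / 3.0981×10⁻⁵ = 87.796 K
T = 10.0 + 87.796 = 97.796 °C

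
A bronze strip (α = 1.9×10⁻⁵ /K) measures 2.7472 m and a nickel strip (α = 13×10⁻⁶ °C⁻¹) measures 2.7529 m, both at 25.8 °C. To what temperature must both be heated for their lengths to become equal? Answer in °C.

Equal length when α₁L₁ΔT − α₂L₂ΔT = L₂ − L₁ = 5.70×10⁻³ m
α₁L₁ = 5.21968×10⁻⁵, α₂L₂ = 3.57877×10⁻⁵ → Δ(αL) = 1.64091×10⁻⁵ m/K
ΔT = 5.70×10⁻³ / 1.64091×10⁻⁵ = 347.368 K, so T = 25.8 + 347.368 = 373.168 °C

T = 373.2 °C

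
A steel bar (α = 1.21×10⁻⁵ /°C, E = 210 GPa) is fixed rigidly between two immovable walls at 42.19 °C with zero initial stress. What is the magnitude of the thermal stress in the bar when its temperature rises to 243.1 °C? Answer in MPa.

Fully constrained: the free strain ε = αΔT is blocked, so σ = Eε = EαΔT.
|ΔT| = 200.91 K
σ = 210×10⁹ × 1.21×10⁻⁵ × 200.91 = 5.11×10⁸ Pa

σ = 511 MPa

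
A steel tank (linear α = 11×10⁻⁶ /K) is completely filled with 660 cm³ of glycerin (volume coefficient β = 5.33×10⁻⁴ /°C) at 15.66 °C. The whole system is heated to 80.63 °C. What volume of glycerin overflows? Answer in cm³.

21.4 cm³

The tank also expands: β_container ≈ 3α = 3.3×10⁻⁵ /K
Net overflow = V₀(β_liq − 3α_cont)ΔT
β − 3α = 5.33×10⁻⁴ − 3.3×10⁻⁵ = 5.00×10⁻⁴ /K; ΔT = 64.97 K
ΔV = 660 × 5.00×10⁻⁴ × 64.97 = 21.4 cm³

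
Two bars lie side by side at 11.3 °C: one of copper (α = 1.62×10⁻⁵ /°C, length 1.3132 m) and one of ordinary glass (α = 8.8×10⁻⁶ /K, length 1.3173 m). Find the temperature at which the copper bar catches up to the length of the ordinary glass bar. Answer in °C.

T = 434.8 °C

L₁(1 + α₁ΔT) = L₂(1 + α₂ΔT) ⇒ ΔT = (L₂ − L₁)/(α₁L₁ − α₂L₂)
L₂ − L₁ = 1.3173 − 1.3132 = 4.10×10⁻³ m
α₁L₁ − α₂L₂ = 1.62×10⁻⁵×1.3132 − 8.8×10⁻⁶×1.3173 = 9.6816×10⁻⁶ m/K
ΔT = 4.10×10⁻³ / 9.6816×10⁻⁶ = 423.484 K
T = 11.3 + 423.484 = 434.784 °C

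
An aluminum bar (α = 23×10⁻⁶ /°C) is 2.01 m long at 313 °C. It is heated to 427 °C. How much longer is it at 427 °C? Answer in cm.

ΔL = 0.527 cm

|ΔT| = |427 − 313| = 114 K
ΔL = αL₀ΔT = (23×10⁻⁶)(2.01)(114) = 5.27×10⁻³ m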